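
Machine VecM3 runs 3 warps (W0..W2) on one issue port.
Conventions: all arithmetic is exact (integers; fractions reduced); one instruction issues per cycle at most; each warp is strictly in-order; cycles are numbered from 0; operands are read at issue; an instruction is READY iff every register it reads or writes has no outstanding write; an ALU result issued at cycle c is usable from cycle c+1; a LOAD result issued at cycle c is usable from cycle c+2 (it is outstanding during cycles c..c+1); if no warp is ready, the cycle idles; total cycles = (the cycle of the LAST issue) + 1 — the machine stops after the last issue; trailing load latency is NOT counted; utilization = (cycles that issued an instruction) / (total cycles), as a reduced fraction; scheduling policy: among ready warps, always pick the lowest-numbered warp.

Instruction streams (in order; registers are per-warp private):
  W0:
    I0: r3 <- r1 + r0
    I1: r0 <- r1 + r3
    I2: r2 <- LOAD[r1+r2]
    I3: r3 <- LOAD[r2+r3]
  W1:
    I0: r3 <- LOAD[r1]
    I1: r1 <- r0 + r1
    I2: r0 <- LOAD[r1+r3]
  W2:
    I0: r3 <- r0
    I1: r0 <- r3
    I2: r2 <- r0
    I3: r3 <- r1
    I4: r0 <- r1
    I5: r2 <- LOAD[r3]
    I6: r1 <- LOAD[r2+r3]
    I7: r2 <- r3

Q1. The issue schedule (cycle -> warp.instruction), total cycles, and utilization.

cycle 0: W0.I0
cycle 1: W0.I1
cycle 2: W0.I2
cycle 3: W1.I0
cycle 4: W0.I3
cycle 5: W1.I1
cycle 6: W1.I2
cycle 7: W2.I0
cycle 8: W2.I1
cycle 9: W2.I2
cycle 10: W2.I3
cycle 11: W2.I4
cycle 12: W2.I5
cycle 13: idle
cycle 14: W2.I6
cycle 15: W2.I7

Answer: 16 cycles, utilization 15/16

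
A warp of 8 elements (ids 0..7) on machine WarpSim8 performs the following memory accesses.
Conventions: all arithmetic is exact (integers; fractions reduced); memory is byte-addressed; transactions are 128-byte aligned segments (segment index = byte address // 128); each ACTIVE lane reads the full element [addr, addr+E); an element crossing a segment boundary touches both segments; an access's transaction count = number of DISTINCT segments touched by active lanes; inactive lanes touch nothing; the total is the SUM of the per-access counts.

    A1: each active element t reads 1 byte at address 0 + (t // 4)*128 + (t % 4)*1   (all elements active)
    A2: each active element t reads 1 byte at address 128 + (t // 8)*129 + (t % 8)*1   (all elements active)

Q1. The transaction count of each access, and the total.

A1: 2 transactions
A2: 1 transaction

Answer: 2,1; total 3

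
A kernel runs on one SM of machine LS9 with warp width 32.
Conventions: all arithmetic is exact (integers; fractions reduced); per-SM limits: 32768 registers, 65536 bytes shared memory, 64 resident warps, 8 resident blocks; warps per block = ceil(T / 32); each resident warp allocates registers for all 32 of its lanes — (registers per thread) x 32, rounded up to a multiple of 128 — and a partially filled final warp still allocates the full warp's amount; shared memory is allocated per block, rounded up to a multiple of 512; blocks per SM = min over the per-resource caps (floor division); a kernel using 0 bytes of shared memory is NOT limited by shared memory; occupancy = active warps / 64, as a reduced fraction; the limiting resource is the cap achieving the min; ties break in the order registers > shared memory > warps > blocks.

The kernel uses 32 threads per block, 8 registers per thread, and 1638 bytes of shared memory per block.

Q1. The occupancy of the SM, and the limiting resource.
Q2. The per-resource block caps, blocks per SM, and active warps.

Answer: occupancy 1/8, limited by blocks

registers: 128 blocks
shared memory: 32 blocks
warps: 64 blocks
blocks: 8 blocks

Answer: 8 blocks, 8 active warps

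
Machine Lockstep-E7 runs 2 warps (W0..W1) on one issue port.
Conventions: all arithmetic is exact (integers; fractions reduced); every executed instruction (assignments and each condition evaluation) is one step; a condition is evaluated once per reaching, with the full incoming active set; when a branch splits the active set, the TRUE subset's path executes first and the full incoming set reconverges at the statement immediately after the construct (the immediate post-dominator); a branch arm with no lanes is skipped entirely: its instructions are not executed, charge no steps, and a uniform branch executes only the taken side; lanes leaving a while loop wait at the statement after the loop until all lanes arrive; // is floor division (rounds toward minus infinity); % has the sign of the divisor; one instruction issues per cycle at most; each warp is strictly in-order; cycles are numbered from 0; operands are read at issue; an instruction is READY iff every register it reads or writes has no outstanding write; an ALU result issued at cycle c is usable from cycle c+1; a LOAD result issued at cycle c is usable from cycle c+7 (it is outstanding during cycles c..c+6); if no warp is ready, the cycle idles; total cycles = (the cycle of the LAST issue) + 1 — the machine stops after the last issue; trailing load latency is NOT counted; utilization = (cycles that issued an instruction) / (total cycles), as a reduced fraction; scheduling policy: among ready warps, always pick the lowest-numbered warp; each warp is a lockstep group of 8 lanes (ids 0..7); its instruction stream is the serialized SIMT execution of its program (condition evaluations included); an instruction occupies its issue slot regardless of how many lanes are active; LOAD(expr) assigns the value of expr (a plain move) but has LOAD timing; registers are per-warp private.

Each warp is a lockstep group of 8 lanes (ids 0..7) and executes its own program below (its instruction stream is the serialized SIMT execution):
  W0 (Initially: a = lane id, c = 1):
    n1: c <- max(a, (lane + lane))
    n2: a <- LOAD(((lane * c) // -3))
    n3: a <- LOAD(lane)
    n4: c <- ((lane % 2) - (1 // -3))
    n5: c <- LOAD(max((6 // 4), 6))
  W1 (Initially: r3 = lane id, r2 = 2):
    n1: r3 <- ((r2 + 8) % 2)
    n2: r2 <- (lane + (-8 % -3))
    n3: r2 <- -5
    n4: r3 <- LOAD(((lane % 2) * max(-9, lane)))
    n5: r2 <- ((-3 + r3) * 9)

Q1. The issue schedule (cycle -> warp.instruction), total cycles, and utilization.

cycle 0: W0.I0
cycle 1: W0.I1
cycle 2: W1.I0
cycle 3: W1.I1
cycle 4: W1.I2
cycle 5: W1.I3
cycle 6: idle
cycle 7: idle
cycle 8: W0.I2
cycle 9: W0.I3
cycle 10: W0.I4
cycle 11: idle
cycle 12: W1.I4

Answer: 13 cycles, utilization 10/13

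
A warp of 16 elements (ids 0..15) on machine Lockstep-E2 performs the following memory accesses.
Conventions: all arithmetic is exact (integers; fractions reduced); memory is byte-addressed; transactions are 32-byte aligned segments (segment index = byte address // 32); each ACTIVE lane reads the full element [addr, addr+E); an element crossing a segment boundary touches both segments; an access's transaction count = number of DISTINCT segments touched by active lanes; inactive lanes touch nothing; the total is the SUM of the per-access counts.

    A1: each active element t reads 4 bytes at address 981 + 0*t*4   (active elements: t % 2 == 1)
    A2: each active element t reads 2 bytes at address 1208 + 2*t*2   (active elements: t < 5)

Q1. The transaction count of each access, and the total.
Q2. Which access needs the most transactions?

A1: 1 transaction
A2: 2 transactions

Answer: 1,2; total 3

Answer: A2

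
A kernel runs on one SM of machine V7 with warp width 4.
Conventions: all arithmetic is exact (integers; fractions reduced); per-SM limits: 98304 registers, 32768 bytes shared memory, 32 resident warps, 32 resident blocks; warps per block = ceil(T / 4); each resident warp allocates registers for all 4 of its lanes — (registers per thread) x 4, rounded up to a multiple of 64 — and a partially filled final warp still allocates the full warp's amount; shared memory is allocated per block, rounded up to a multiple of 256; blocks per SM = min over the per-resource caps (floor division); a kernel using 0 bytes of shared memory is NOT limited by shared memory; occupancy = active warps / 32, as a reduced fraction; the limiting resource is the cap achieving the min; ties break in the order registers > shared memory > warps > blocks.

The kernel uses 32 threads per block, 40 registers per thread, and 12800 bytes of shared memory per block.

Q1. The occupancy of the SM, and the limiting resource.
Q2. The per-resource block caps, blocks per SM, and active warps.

Answer: occupancy 1/2, limited by shared memory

registers: 64 blocks
shared memory: 2 blocks
warps: 4 blocks
blocks: 32 blocks

Answer: 2 blocks, 16 active warps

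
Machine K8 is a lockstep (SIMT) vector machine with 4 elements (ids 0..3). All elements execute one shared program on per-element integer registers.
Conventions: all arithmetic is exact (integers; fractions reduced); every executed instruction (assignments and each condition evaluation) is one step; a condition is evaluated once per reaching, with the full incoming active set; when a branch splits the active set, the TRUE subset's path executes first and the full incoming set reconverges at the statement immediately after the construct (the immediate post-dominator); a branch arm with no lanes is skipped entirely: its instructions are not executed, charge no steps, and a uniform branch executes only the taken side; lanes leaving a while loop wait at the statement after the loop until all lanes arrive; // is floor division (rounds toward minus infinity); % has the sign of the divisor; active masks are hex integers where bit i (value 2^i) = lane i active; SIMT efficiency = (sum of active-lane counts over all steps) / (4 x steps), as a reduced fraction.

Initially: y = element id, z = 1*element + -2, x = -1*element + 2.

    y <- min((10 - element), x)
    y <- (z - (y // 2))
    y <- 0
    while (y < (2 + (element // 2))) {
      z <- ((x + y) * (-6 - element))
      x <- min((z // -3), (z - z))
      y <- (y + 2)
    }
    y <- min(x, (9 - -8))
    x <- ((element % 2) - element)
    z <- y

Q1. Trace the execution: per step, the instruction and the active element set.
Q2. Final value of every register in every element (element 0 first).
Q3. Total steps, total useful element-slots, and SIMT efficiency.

step 0: y <- min((10 - element), x)  0xf
step 1: y <- (z - (y // 2))          0xf
step 2: y <- 0                       0xf
step 3: eval (y < (2 + (element // 2))) 0xf
step 4: z <- ((x + y) * (-6 - element)) 0xf
step 5: x <- min((z // -3), (z - z)) 0xf
step 6: y <- (y + 2)                 0xf
step 7: eval (y < (2 + (element // 2))) 0xf
step 8: z <- ((x + y) * (-6 - element)) 0xc
step 9: x <- min((z // -3), (z - z)) 0xc
step 10: y <- (y + 2)                 0xc
step 11: eval (y < (2 + (element // 2))) 0xc
step 12: y <- min(x, (9 - -8))        0xf
step 13: x <- ((element % 2) - element) 0xf
step 14: z <- y                       0xf

Answer: 15 steps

y: 0,0,0,-3
z: 0,0,0,-3
x: 0,0,-2,-2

steps = 15; useful = 52; efficiency = 52/60 = 13/15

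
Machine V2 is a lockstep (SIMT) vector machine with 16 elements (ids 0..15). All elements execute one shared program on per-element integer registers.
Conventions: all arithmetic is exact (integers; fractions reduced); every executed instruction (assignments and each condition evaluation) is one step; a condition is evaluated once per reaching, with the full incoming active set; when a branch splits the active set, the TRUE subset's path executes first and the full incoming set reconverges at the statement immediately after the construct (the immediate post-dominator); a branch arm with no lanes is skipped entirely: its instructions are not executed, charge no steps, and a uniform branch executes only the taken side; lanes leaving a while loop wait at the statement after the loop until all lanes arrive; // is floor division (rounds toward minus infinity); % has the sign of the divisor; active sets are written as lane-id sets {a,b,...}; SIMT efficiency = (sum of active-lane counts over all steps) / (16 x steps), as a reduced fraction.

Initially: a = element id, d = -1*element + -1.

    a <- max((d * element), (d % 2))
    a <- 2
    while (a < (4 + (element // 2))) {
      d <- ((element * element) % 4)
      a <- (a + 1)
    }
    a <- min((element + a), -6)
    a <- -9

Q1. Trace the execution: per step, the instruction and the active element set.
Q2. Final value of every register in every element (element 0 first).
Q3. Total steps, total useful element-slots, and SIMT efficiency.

step 0: a <- max((d * element), (d % 2)) {0,1,2,3,4,5,6,7,8,9,10,11,12,13,14,15}
step 1: a <- 2                       {0,1,2,3,4,5,6,7,8,9,10,11,12,13,14,15}
step 2: eval (a < (4 + (element // 2))) {0,1,2,3,4,5,6,7,8,9,10,11,12,13,14,15}
step 3: d <- ((element * element) % 4) {0,1,2,3,4,5,6,7,8,9,10,11,12,13,14,15}
step 4: a <- (a + 1)                 {0,1,2,3,4,5,6,7,8,9,10,11,12,13,14,15}
step 5: eval (a < (4 + (element // 2))) {0,1,2,3,4,5,6,7,8,9,10,11,12,13,14,15}
step 6: d <- ((element * element) % 4) {0,1,2,3,4,5,6,7,8,9,10,11,12,13,14,15}
step 7: a <- (a + 1)                 {0,1,2,3,4,5,6,7,8,9,10,11,12,13,14,15}
step 8: eval (a < (4 + (element // 2))) {0,1,2,3,4,5,6,7,8,9,10,11,12,13,14,15}
step 9: d <- ((element * element) % 4) {2,3,4,5,6,7,8,9,10,11,12,13,14,15}
step 10: a <- (a + 1)                 {2,3,4,5,6,7,8,9,10,11,12,13,14,15}
step 11: eval (a < (4 + (element // 2))) {2,3,4,5,6,7,8,9,10,11,12,13,14,15}
step 12: d <- ((element * element) % 4) {4,5,6,7,8,9,10,11,12,13,14,15}
step 13: a <- (a + 1)                 {4,5,6,7,8,9,10,11,12,13,14,15}
step 14: eval (a < (4 + (element // 2))) {4,5,6,7,8,9,10,11,12,13,14,15}
step 15: d <- ((element * element) % 4) {6,7,8,9,10,11,12,13,14,15}
step 16: a <- (a + 1)                 {6,7,8,9,10,11,12,13,14,15}
step 17: eval (a < (4 + (element // 2))) {6,7,8,9,10,11,12,13,14,15}
step 18: d <- ((element * element) % 4) {8,9,10,11,12,13,14,15}
step 19: a <- (a + 1)                 {8,9,10,11,12,13,14,15}
step 20: eval (a < (4 + (element // 2))) {8,9,10,11,12,13,14,15}
step 21: d <- ((element * element) % 4) {10,11,12,13,14,15}
step 22: a <- (a + 1)                 {10,11,12,13,14,15}
step 23: eval (a < (4 + (element // 2))) {10,11,12,13,14,15}
step 24: d <- ((element * element) % 4) {12,13,14,15}
step 25: a <- (a + 1)                 {12,13,14,15}
step 26: eval (a < (4 + (element // 2))) {12,13,14,15}
step 27: d <- ((element * element) % 4) {14,15}
step 28: a <- (a + 1)                 {14,15}
step 29: eval (a < (4 + (element // 2))) {14,15}
step 30: a <- min((element + a), -6)  {0,1,2,3,4,5,6,7,8,9,10,11,12,13,14,15}
step 31: a <- -9                      {0,1,2,3,4,5,6,7,8,9,10,11,12,13,14,15}

Answer: 32 steps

a: -9,-9,-9,-9,-9,-9,-9,-9,-9,-9,-9,-9,-9,-9,-9,-9
d: 0,1,0,1,0,1,0,1,0,1,0,1,0,1,0,1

steps = 32; useful = 344; efficiency = 344/512 = 43/64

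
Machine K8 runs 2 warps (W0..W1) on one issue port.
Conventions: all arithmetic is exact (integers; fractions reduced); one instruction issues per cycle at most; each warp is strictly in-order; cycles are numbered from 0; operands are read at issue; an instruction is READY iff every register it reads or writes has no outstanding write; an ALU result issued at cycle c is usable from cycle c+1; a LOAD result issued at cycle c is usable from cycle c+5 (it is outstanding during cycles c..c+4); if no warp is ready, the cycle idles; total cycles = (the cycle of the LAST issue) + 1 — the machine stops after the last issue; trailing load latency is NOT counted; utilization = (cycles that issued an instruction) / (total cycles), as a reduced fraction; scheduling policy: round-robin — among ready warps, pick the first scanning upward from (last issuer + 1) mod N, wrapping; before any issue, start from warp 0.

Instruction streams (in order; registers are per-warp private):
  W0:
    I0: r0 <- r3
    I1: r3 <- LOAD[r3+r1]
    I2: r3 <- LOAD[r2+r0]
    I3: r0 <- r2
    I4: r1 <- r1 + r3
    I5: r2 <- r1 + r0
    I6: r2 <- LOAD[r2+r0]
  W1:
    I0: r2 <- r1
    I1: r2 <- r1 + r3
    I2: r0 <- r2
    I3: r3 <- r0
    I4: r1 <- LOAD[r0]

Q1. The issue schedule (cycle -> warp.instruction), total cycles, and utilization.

cycle 0: W0.I0
cycle 1: W1.I0
cycle 2: W0.I1
cycle 3: W1.I1
cycle 4: W1.I2
cycle 5: W1.I3
cycle 6: W1.I4
cycle 7: W0.I2
cycle 8: W0.I3
cycle 9: idle
cycle 10: idle
cycle 11: idle
cycle 12: W0.I4
cycle 13: W0.I5
cycle 14: W0.I6

Answer: 15 cycles, utilization 4/5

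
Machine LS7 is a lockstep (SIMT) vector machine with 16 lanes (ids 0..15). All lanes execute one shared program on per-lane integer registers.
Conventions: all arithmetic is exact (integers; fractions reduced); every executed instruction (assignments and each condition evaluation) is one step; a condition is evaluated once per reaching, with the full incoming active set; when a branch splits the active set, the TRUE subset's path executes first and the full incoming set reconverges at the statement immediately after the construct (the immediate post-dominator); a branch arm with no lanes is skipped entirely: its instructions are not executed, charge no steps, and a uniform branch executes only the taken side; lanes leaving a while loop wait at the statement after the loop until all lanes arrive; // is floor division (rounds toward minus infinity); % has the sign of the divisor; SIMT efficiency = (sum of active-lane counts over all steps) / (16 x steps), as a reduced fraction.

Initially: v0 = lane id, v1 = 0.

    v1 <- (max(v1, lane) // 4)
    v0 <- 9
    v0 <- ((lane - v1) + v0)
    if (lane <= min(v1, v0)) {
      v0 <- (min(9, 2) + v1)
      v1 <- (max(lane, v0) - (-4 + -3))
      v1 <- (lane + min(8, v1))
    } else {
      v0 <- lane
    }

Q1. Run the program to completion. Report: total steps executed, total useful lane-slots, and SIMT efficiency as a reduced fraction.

Answer: 8 steps, 82 useful, 41/64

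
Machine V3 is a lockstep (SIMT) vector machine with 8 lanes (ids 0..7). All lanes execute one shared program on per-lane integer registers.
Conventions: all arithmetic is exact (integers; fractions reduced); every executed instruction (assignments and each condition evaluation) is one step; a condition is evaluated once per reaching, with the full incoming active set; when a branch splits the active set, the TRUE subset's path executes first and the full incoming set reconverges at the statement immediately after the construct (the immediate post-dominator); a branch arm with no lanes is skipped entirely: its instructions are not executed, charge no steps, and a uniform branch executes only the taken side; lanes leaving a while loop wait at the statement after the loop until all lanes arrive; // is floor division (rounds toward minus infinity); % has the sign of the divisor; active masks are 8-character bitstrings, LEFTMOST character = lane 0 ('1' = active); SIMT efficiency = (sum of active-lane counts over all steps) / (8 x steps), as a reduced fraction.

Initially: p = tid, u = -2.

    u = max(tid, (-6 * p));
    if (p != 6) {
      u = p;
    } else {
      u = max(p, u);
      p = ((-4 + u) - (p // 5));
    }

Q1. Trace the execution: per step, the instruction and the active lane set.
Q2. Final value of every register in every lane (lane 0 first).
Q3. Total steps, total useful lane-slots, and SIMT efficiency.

step 0: u <- max(tid, (-6 * p))      11111111
step 1: eval (p != 6)                11111111
step 2: u <- p                       11111101
step 3: u <- max(p, u)               00000010
step 4: p <- ((-4 + u) - (p // 5))   00000010

Answer: 5 steps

p: 0,1,2,3,4,5,1,7
u: 0,1,2,3,4,5,6,7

steps = 5; useful = 25; efficiency = 25/40 = 5/8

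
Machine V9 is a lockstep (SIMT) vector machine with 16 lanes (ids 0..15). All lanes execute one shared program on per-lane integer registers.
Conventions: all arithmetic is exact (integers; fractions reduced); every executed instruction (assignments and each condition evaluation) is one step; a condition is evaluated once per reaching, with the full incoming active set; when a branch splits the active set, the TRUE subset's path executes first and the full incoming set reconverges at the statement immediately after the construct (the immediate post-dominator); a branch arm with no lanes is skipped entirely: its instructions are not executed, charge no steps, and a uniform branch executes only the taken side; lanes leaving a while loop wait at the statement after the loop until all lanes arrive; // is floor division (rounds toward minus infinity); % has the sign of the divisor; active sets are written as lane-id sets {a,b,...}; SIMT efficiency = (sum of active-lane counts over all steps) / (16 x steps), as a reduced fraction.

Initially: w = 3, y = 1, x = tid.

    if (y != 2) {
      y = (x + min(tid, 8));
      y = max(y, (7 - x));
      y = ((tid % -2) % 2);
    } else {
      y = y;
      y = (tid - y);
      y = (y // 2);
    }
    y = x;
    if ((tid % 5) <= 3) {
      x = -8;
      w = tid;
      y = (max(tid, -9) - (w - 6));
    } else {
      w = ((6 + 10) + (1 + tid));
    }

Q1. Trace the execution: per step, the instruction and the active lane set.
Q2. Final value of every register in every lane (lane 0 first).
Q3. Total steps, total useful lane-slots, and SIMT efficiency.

step 0: eval (y != 2)                {0,1,2,3,4,5,6,7,8,9,10,11,12,13,14,15}
step 1: y <- (x + min(tid, 8))       {0,1,2,3,4,5,6,7,8,9,10,11,12,13,14,15}
step 2: y <- max(y, (7 - x))         {0,1,2,3,4,5,6,7,8,9,10,11,12,13,14,15}
step 3: y <- ((tid % -2) % 2)        {0,1,2,3,4,5,6,7,8,9,10,11,12,13,14,15}
step 4: y <- x                       {0,1,2,3,4,5,6,7,8,9,10,11,12,13,14,15}
step 5: eval ((tid % 5) <= 3)        {0,1,2,3,4,5,6,7,8,9,10,11,12,13,14,15}
step 6: x <- -8                      {0,1,2,3,5,6,7,8,10,11,12,13,15}
step 7: w <- tid                     {0,1,2,3,5,6,7,8,10,11,12,13,15}
step 8: y <- (max(tid, -9) - (w - 6)) {0,1,2,3,5,6,7,8,10,11,12,13,15}
step 9: w <- ((6 + 10) + (1 + tid))  {4,9,14}

Answer: 10 steps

w: 0,1,2,3,21,5,6,7,8,26,10,11,12,13,31,15
y: 6,6,6,6,4,6,6,6,6,9,6,6,6,6,14,6
x: -8,-8,-8,-8,4,-8,-8,-8,-8,9,-8,-8,-8,-8,14,-8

steps = 10; useful = 138; efficiency = 138/160 = 69/80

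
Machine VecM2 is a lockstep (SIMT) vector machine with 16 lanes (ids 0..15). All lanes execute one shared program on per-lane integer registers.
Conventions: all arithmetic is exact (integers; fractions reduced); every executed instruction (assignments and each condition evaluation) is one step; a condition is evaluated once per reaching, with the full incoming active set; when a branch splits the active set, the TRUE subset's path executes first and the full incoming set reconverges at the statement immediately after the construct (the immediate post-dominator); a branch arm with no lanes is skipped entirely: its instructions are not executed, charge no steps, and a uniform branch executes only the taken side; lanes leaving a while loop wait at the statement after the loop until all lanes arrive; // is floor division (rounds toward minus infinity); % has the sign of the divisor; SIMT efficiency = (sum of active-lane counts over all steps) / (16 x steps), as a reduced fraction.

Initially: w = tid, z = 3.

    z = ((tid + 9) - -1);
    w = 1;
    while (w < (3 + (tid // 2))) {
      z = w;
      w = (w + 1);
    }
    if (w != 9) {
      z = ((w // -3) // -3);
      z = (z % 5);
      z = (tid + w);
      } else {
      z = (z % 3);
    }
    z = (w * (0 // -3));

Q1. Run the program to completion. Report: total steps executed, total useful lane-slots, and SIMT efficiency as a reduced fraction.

Answer: 36 steps, 388 useful, 97/144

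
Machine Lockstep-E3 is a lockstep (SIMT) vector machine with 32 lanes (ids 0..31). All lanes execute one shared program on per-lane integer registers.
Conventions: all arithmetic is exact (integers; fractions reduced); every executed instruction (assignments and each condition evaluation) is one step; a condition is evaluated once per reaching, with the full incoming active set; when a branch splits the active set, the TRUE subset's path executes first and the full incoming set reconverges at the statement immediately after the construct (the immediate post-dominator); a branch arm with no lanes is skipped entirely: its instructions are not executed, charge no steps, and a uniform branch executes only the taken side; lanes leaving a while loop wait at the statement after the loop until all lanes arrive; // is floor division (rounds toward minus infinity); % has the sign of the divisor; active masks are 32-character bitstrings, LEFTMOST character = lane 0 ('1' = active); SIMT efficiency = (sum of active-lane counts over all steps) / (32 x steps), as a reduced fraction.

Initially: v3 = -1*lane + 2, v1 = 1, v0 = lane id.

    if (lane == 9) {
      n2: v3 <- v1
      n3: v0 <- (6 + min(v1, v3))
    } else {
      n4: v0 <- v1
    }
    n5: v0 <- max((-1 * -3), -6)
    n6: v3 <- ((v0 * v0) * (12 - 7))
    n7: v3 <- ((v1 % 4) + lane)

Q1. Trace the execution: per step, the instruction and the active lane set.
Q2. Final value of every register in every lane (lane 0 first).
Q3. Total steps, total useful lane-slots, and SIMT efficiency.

step 0: eval (lane == 9)             11111111111111111111111111111111
step 1: v3 <- v1                     00000000010000000000000000000000
step 2: v0 <- (6 + min(v1, v3))      00000000010000000000000000000000
step 3: v0 <- v1                     11111111101111111111111111111111
step 4: v0 <- max((-1 * -3), -6)     11111111111111111111111111111111
step 5: v3 <- ((v0 * v0) * (12 - 7)) 11111111111111111111111111111111
step 6: v3 <- ((v1 % 4) + lane)      11111111111111111111111111111111

Answer: 7 steps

v3: 1,2,3,4,5,6,7,8,9,10,11,12,13,14,15,16,17,18,19,20,21,22,23,24,25,26,27,28,29,30,31,32
v1: 1,1,1,1,1,1,1,1,1,1,1,1,1,1,1,1,1,1,1,1,1,1,1,1,1,1,1,1,1,1,1,1
v0: 3,3,3,3,3,3,3,3,3,3,3,3,3,3,3,3,3,3,3,3,3,3,3,3,3,3,3,3,3,3,3,3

steps = 7; useful = 161; efficiency = 161/224 = 23/32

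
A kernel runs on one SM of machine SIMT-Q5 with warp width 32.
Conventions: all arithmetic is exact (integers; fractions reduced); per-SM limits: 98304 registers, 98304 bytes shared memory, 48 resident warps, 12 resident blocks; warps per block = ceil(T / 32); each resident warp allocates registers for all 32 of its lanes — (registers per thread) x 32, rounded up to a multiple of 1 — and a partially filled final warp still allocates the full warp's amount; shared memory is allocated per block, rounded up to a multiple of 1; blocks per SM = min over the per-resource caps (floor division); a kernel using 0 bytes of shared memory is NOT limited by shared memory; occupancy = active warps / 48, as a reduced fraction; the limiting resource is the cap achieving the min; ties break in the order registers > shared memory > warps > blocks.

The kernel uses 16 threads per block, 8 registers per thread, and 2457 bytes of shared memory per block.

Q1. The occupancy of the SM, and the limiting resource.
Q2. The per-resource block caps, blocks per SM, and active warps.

Answer: occupancy 1/4, limited by blocks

registers: 384 blocks
shared memory: 40 blocks
warps: 48 blocks
blocks: 12 blocks

Answer: 12 blocks, 12 active warps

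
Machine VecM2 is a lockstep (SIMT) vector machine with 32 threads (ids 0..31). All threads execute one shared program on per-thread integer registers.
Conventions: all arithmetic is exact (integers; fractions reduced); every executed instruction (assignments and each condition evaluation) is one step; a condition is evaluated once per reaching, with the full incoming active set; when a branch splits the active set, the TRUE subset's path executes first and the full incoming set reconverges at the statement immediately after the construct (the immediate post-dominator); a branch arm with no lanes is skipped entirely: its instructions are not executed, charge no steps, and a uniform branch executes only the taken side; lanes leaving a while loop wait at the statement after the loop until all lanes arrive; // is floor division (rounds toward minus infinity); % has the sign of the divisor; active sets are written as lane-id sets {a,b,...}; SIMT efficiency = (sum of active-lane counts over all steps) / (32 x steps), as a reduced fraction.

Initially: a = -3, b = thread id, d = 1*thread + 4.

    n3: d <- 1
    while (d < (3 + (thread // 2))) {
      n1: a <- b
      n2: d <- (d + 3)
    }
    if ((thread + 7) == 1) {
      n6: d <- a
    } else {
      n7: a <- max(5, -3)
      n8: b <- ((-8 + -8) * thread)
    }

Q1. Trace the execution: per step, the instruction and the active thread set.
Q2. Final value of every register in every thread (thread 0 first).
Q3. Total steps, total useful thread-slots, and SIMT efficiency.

step 0: d <- 1                       {0,1,2,3,4,5,6,7,8,9,10,11,12,13,14,15,16,17,18,19,20,21,22,23,24,25,26,27,28,29,30,31}
step 1: eval (d < (3 + (thread // 2))) {0,1,2,3,4,5,6,7,8,9,10,11,12,13,14,15,16,17,18,19,20,21,22,23,24,25,26,27,28,29,30,31}
step 2: a <- b                       {0,1,2,3,4,5,6,7,8,9,10,11,12,13,14,15,16,17,18,19,20,21,22,23,24,25,26,27,28,29,30,31}
step 3: d <- (d + 3)                 {0,1,2,3,4,5,6,7,8,9,10,11,12,13,14,15,16,17,18,19,20,21,22,23,24,25,26,27,28,29,30,31}
step 4: eval (d < (3 + (thread // 2))) {0,1,2,3,4,5,6,7,8,9,10,11,12,13,14,15,16,17,18,19,20,21,22,23,24,25,26,27,28,29,30,31}
step 5: a <- b                       {4,5,6,7,8,9,10,11,12,13,14,15,16,17,18,19,20,21,22,23,24,25,26,27,28,29,30,31}
step 6: d <- (d + 3)                 {4,5,6,7,8,9,10,11,12,13,14,15,16,17,18,19,20,21,22,23,24,25,26,27,28,29,30,31}
step 7: eval (d < (3 + (thread // 2))) {4,5,6,7,8,9,10,11,12,13,14,15,16,17,18,19,20,21,22,23,24,25,26,27,28,29,30,31}
step 8: a <- b                       {10,11,12,13,14,15,16,17,18,19,20,21,22,23,24,25,26,27,28,29,30,31}
step 9: d <- (d + 3)                 {10,11,12,13,14,15,16,17,18,19,20,21,22,23,24,25,26,27,28,29,30,31}
step 10: eval (d < (3 + (thread // 2))) {10,11,12,13,14,15,16,17,18,19,20,21,22,23,24,25,26,27,28,29,30,31}
step 11: a <- b                       {16,17,18,19,20,21,22,23,24,25,26,27,28,29,30,31}
step 12: d <- (d + 3)                 {16,17,18,19,20,21,22,23,24,25,26,27,28,29,30,31}
step 13: eval (d < (3 + (thread // 2))) {16,17,18,19,20,21,22,23,24,25,26,27,28,29,30,31}
step 14: a <- b                       {22,23,24,25,26,27,28,29,30,31}
step 15: d <- (d + 3)                 {22,23,24,25,26,27,28,29,30,31}
step 16: eval (d < (3 + (thread // 2))) {22,23,24,25,26,27,28,29,30,31}
step 17: a <- b                       {28,29,30,31}
step 18: d <- (d + 3)                 {28,29,30,31}
step 19: eval (d < (3 + (thread // 2))) {28,29,30,31}
step 20: eval ((thread + 7) == 1)     {0,1,2,3,4,5,6,7,8,9,10,11,12,13,14,15,16,17,18,19,20,21,22,23,24,25,26,27,28,29,30,31}
step 21: a <- max(5, -3)              {0,1,2,3,4,5,6,7,8,9,10,11,12,13,14,15,16,17,18,19,20,21,22,23,24,25,26,27,28,29,30,31}
step 22: b <- ((-8 + -8) * thread)    {0,1,2,3,4,5,6,7,8,9,10,11,12,13,14,15,16,17,18,19,20,21,22,23,24,25,26,27,28,29,30,31}

Answer: 23 steps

a: 5,5,5,5,5,5,5,5,5,5,5,5,5,5,5,5,5,5,5,5,5,5,5,5,5,5,5,5,5,5,5,5
b: 0,-16,-32,-48,-64,-80,-96,-112,-128,-144,-160,-176,-192,-208,-224,-240,-256,-272,-288,-304,-320,-336,-352,-368,-384,-400,-416,-432,-448,-464,-480,-496
d: 4,4,4,4,7,7,7,7,7,7,10,10,10,10,10,10,13,13,13,13,13,13,16,16,16,16,16,16,19,19,19,19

steps = 23; useful = 496; efficiency = 496/736 = 31/46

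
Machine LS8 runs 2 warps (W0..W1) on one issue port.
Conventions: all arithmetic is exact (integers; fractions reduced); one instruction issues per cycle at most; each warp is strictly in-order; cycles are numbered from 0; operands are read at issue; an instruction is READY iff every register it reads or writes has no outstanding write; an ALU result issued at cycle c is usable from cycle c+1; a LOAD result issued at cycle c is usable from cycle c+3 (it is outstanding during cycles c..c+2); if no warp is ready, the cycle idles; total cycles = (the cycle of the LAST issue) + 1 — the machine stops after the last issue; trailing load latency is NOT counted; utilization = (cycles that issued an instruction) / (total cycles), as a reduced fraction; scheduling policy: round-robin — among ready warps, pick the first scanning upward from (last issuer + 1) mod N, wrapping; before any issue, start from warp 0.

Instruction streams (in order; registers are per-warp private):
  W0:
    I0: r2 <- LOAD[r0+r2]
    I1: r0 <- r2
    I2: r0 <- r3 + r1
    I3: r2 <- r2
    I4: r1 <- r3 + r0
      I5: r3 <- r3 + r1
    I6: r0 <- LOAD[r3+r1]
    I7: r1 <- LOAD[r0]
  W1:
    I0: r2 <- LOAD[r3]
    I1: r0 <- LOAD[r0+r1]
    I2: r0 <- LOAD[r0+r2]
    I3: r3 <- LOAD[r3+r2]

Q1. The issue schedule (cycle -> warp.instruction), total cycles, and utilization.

cycle 0: W0.I0
cycle 1: W1.I0
cycle 2: W1.I1
cycle 3: W0.I1
cycle 4: W0.I2
cycle 5: W1.I2
cycle 6: W0.I3
cycle 7: W1.I3
cycle 8: W0.I4
cycle 9: W0.I5
cycle 10: W0.I6
cycle 11: idle
cycle 12: idle
cycle 13: W0.I7

Answer: 14 cycles, utilization 6/7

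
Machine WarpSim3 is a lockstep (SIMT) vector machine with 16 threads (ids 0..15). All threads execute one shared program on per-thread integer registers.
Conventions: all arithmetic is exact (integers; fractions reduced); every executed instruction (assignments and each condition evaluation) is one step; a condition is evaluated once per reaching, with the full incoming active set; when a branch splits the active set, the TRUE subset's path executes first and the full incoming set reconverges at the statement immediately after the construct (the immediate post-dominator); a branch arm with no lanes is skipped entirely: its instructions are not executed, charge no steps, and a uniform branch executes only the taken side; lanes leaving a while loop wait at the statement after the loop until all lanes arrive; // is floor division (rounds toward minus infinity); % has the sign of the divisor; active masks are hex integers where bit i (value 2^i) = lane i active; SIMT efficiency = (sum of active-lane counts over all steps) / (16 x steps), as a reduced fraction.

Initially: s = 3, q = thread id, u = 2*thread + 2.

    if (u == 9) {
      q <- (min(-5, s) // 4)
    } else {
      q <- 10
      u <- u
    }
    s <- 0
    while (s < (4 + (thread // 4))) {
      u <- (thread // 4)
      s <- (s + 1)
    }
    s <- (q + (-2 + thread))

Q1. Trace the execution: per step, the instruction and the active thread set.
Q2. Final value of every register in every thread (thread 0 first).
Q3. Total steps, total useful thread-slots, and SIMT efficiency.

step 0: eval (u == 9)                0xffff
step 1: q <- 10                      0xffff
step 2: u <- u                       0xffff
step 3: s <- 0                       0xffff
step 4: eval (s < (4 + (thread // 4))) 0xffff
step 5: u <- (thread // 4)           0xffff
step 6: s <- (s + 1)                 0xffff
step 7: eval (s < (4 + (thread // 4))) 0xffff
step 8: u <- (thread // 4)           0xffff
step 9: s <- (s + 1)                 0xffff
step 10: eval (s < (4 + (thread // 4))) 0xffff
step 11: u <- (thread // 4)           0xffff
step 12: s <- (s + 1)                 0xffff
step 13: eval (s < (4 + (thread // 4))) 0xffff
step 14: u <- (thread // 4)           0xffff
step 15: s <- (s + 1)                 0xffff
step 16: eval (s < (4 + (thread // 4))) 0xffff
step 17: u <- (thread // 4)           0xfff0
step 18: s <- (s + 1)                 0xfff0
step 19: eval (s < (4 + (thread // 4))) 0xfff0
step 20: u <- (thread // 4)           0xff00
step 21: s <- (s + 1)                 0xff00
step 22: eval (s < (4 + (thread // 4))) 0xff00
step 23: u <- (thread // 4)           0xf000
step 24: s <- (s + 1)                 0xf000
step 25: eval (s < (4 + (thread // 4))) 0xf000
step 26: s <- (q + (-2 + thread))     0xffff

Answer: 27 steps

s: 8,9,10,11,12,13,14,15,16,17,18,19,20,21,22,23
q: 10,10,10,10,10,10,10,10,10,10,10,10,10,10,10,10
u: 0,0,0,0,1,1,1,1,2,2,2,2,3,3,3,3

steps = 27; useful = 360; efficiency = 360/432 = 5/6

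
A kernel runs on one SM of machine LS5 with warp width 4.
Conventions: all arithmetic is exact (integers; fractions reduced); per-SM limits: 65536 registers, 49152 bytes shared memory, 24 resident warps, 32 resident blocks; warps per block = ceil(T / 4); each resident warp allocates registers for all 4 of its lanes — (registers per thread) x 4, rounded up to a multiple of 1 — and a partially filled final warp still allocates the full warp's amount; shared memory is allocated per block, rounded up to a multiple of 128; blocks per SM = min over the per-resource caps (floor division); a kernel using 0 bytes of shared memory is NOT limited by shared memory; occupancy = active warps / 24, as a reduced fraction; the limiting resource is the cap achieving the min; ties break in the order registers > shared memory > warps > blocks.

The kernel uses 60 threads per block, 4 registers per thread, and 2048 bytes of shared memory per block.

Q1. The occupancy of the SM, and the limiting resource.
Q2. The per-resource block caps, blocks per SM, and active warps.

Answer: occupancy 5/8, limited by warps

registers: 273 blocks
shared memory: 24 blocks
warps: 1 block
blocks: 32 blocks

Answer: 1 block, 15 active warps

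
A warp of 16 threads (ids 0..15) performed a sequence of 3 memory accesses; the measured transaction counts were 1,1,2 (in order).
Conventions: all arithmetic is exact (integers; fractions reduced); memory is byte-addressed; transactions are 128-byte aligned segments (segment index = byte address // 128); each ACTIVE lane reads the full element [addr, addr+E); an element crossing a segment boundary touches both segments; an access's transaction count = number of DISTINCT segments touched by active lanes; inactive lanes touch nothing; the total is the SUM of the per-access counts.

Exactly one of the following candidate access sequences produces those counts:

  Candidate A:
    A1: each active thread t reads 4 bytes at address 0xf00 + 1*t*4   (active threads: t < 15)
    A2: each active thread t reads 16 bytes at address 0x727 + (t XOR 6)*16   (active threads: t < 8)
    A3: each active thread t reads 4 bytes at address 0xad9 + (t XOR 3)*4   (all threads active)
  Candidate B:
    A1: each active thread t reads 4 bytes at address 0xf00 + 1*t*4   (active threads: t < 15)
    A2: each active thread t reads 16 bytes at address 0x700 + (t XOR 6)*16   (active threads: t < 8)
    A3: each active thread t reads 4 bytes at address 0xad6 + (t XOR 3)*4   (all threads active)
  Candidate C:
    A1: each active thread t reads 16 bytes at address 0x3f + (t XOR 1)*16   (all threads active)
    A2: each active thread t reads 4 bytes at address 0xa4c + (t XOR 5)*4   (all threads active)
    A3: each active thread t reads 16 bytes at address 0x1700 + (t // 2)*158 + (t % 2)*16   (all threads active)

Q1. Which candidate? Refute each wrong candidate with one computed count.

A: A2 gives 2 transactions, not 1
C: A1 gives 3 transactions, not 1
B: all counts match (1,1,2)

Answer: B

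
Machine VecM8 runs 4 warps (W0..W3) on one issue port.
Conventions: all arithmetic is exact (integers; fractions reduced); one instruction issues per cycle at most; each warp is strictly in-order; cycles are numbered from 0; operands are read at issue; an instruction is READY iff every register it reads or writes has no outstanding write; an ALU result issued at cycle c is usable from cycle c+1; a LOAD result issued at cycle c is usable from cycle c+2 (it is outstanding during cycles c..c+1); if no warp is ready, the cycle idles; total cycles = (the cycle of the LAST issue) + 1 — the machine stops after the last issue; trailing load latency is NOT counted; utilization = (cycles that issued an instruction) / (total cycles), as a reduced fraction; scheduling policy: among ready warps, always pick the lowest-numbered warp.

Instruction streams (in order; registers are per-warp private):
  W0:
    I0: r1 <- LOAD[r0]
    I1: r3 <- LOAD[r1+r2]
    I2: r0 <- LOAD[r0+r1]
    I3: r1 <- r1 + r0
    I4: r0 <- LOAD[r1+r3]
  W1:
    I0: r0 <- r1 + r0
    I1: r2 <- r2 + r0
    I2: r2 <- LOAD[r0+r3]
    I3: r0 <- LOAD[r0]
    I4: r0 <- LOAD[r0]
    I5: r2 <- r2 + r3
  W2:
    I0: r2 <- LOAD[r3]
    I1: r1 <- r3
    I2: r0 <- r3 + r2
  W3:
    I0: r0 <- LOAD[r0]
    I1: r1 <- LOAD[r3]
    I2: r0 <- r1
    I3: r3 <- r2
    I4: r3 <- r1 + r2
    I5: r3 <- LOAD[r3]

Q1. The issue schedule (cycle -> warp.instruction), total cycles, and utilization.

cycle 0: W0.I0
cycle 1: W1.I0
cycle 2: W0.I1
cycle 3: W0.I2
cycle 4: W1.I1
cycle 5: W0.I3
cycle 6: W0.I4
cycle 7: W1.I2
cycle 8: W1.I3
cycle 9: W2.I0
cycle 10: W1.I4
cycle 11: W1.I5
cycle 12: W2.I1
cycle 13: W2.I2
cycle 14: W3.I0
cycle 15: W3.I1
cycle 16: idle
cycle 17: W3.I2
cycle 18: W3.I3
cycle 19: W3.I4
cycle 20: W3.I5

Answer: 21 cycles, utilization 20/21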